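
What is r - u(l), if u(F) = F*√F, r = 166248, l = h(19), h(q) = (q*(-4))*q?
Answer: 166248 + 54872*I ≈ 1.6625e+5 + 54872.0*I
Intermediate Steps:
h(q) = -4*q² (h(q) = (-4*q)*q = -4*q²)
l = -1444 (l = -4*19² = -4*361 = -1444)
u(F) = F^(3/2)
r - u(l) = 166248 - (-1444)^(3/2) = 166248 - (-54872)*I = 166248 + 54872*I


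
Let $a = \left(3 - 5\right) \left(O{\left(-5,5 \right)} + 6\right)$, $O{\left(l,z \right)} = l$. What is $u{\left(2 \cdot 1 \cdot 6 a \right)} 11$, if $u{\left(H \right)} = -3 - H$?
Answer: $231$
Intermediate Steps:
$a = -2$ ($a = \left(3 - 5\right) \left(-5 + 6\right) = \left(-2\right) 1 = -2$)
$u{\left(2 \cdot 1 \cdot 6 a \right)} 11 = \left(-3 - 2 \cdot 1 \cdot 6 \left(-2\right)\right) 11 = \left(-3 - 2 \cdot 6 \left(-2\right)\right) 11 = \left(-3 - 12 \left(-2\right)\right) 11 = \left(-3 - -24\right) 11 = \left(-3 + 24\right) 11 = 21 \cdot 11 = 231$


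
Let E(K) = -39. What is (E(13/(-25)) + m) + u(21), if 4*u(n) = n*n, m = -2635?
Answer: -10255/4 ≈ -2563.8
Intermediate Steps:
u(n) = n²/4 (u(n) = (n*n)/4 = n²/4)
(E(13/(-25)) + m) + u(21) = (-39 - 2635) + (¼)*21² = -2674 + (¼)*441 = -2674 + 441/4 = -10255/4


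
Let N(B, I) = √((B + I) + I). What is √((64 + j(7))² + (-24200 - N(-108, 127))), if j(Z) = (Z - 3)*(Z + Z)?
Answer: √(-9800 - √146) ≈ 99.056*I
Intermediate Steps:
N(B, I) = √(B + 2*I)
j(Z) = 2*Z*(-3 + Z) (j(Z) = (-3 + Z)*(2*Z) = 2*Z*(-3 + Z))
√((64 + j(7))² + (-24200 - N(-108, 127))) = √((64 + 2*7*(-3 + 7))² + (-24200 - √(-108 + 2*127))) = √((64 + 2*7*4)² + (-24200 - √(-108 + 254))) = √((64 + 56)² + (-24200 - √146)) = √(120² + (-24200 - √146)) = √(14400 + (-24200 - √146)) = √(-9800 - √146)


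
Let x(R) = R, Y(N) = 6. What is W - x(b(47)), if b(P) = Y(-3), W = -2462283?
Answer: -2462289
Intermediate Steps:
b(P) = 6
W - x(b(47)) = -2462283 - 1*6 = -2462283 - 6 = -2462289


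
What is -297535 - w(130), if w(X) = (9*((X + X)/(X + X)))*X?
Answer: -298705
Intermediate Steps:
w(X) = 9*X (w(X) = (9*((2*X)/((2*X))))*X = (9*((2*X)*(1/(2*X))))*X = (9*1)*X = 9*X)
-297535 - w(130) = -297535 - 9*130 = -297535 - 1*1170 = -297535 - 1170 = -298705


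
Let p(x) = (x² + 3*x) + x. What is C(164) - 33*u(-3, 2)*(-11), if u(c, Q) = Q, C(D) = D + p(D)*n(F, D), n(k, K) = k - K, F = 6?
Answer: -4352326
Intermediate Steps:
p(x) = x² + 4*x
C(D) = D + D*(4 + D)*(6 - D) (C(D) = D + (D*(4 + D))*(6 - D) = D + D*(4 + D)*(6 - D))
C(164) - 33*u(-3, 2)*(-11) = 164*(1 - (-6 + 164)*(4 + 164)) - 33*2*(-11) = 164*(1 - 1*158*168) - 66*(-11) = 164*(1 - 26544) + 726 = 164*(-26543) + 726 = -4353052 + 726 = -4352326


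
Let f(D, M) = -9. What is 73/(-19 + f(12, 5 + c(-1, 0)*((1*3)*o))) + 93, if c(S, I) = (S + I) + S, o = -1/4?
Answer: 2531/28 ≈ 90.393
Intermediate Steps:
o = -1/4 (o = -1*1/4 = -1/4 ≈ -0.25000)
c(S, I) = I + 2*S (c(S, I) = (I + S) + S = I + 2*S)
73/(-19 + f(12, 5 + c(-1, 0)*((1*3)*o))) + 93 = 73/(-19 - 9) + 93 = 73/(-28) + 93 = 73*(-1/28) + 93 = -73/28 + 93 = 2531/28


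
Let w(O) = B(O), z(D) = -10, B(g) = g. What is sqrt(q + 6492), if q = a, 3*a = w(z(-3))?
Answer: sqrt(58398)/3 ≈ 80.552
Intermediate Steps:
w(O) = O
a = -10/3 (a = (1/3)*(-10) = -10/3 ≈ -3.3333)
q = -10/3 ≈ -3.3333
sqrt(q + 6492) = sqrt(-10/3 + 6492) = sqrt(19466/3) = sqrt(58398)/3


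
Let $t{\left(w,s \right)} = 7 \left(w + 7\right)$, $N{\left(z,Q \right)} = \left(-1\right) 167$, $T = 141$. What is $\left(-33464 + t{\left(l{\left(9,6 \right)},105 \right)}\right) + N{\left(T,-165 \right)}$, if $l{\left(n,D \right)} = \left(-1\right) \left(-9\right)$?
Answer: $-33519$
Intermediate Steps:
$N{\left(z,Q \right)} = -167$
$l{\left(n,D \right)} = 9$
$t{\left(w,s \right)} = 49 + 7 w$ ($t{\left(w,s \right)} = 7 \left(7 + w\right) = 49 + 7 w$)
$\left(-33464 + t{\left(l{\left(9,6 \right)},105 \right)}\right) + N{\left(T,-165 \right)} = \left(-33464 + \left(49 + 7 \cdot 9\right)\right) - 167 = \left(-33464 + \left(49 + 63\right)\right) - 167 = \left(-33464 + 112\right) - 167 = -33352 - 167 = -33519$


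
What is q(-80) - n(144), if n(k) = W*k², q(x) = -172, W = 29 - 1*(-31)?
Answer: -1244332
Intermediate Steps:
W = 60 (W = 29 + 31 = 60)
n(k) = 60*k²
q(-80) - n(144) = -172 - 60*144² = -172 - 60*20736 = -172 - 1*1244160 = -172 - 1244160 = -1244332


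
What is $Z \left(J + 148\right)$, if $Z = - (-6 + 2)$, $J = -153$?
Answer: $-20$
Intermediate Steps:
$Z = 4$ ($Z = \left(-1\right) \left(-4\right) = 4$)
$Z \left(J + 148\right) = 4 \left(-153 + 148\right) = 4 \left(-5\right) = -20$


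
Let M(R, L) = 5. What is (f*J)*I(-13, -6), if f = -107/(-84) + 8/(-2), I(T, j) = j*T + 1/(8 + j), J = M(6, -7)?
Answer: -179765/168 ≈ -1070.0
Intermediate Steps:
J = 5
I(T, j) = 1/(8 + j) + T*j (I(T, j) = T*j + 1/(8 + j) = 1/(8 + j) + T*j)
f = -229/84 (f = -107*(-1/84) + 8*(-½) = 107/84 - 4 = -229/84 ≈ -2.7262)
(f*J)*I(-13, -6) = (-229/84*5)*((1 - 13*(-6)² + 8*(-13)*(-6))/(8 - 6)) = -1145*(1 - 13*36 + 624)/(84*2) = -1145*(1 - 468 + 624)/168 = -1145*157/168 = -1145/84*157/2 = -179765/168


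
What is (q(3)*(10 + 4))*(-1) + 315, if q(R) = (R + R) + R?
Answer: 189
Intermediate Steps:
q(R) = 3*R (q(R) = 2*R + R = 3*R)
(q(3)*(10 + 4))*(-1) + 315 = ((3*3)*(10 + 4))*(-1) + 315 = (9*14)*(-1) + 315 = 126*(-1) + 315 = -126 + 315 = 189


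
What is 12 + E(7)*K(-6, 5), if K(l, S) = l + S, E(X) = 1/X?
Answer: 83/7 ≈ 11.857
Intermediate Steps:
K(l, S) = S + l
12 + E(7)*K(-6, 5) = 12 + (5 - 6)/7 = 12 + (⅐)*(-1) = 12 - ⅐ = 83/7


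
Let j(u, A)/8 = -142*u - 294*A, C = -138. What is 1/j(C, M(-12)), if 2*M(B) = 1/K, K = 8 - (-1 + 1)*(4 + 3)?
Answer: 1/156621 ≈ 6.3848e-6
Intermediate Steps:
K = 8 (K = 8 - 0*7 = 8 - 1*0 = 8 + 0 = 8)
M(B) = 1/16 (M(B) = (½)/8 = (½)*(⅛) = 1/16)
j(u, A) = -2352*A - 1136*u (j(u, A) = 8*(-142*u - 294*A) = 8*(-294*A - 142*u) = -2352*A - 1136*u)
1/j(C, M(-12)) = 1/(-2352*1/16 - 1136*(-138)) = 1/(-147 + 156768) = 1/156621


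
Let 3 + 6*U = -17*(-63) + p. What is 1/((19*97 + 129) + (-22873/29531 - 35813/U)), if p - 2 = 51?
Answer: 561089/998481019 ≈ 0.00056194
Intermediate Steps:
p = 53 (p = 2 + 51 = 53)
U = 1121/6 (U = -1/2 + (-17*(-63) + 53)/6 = -1/2 + (1071 + 53)/6 = -1/2 + (1/6)*1124 = -1/2 + 562/3 = 1121/6 ≈ 186.83)
1/((19*97 + 129) + (-22873/29531 - 35813/U)) = 1/((19*97 + 129) + (-22873/29531 - 35813/1121/6)) = 1/((1843 + 129) + (-22873*1/29531 - 35813*6/1121)) = 1/(1972 + (-22873/29531 - 3642/19)) = 1/(1972 - 107986489/561089) = 1/(998481019/561089) = 561089/998481019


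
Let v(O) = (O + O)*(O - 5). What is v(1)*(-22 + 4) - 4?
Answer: 140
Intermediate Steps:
v(O) = 2*O*(-5 + O) (v(O) = (2*O)*(-5 + O) = 2*O*(-5 + O))
v(1)*(-22 + 4) - 4 = (2*1*(-5 + 1))*(-22 + 4) - 4 = (2*1*(-4))*(-18) - 4 = -8*(-18) - 4 = 144 - 4 = 140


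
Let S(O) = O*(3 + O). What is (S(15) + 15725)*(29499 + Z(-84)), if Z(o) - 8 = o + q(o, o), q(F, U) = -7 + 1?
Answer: 470524915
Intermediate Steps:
q(F, U) = -6
Z(o) = 2 + o (Z(o) = 8 + (o - 6) = 8 + (-6 + o) = 2 + o)
(S(15) + 15725)*(29499 + Z(-84)) = (15*(3 + 15) + 15725)*(29499 + (2 - 84)) = (15*18 + 15725)*(29499 - 82) = (270 + 15725)*29417 = 15995*29417 = 470524915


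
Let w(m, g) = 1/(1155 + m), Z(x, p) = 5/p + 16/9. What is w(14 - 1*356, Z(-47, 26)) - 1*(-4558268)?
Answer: 3705871885/813 ≈ 4.5583e+6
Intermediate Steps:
Z(x, p) = 16/9 + 5/p (Z(x, p) = 5/p + 16*(⅑) = 5/p + 16/9 = 16/9 + 5/p)
w(14 - 1*356, Z(-47, 26)) - 1*(-4558268) = 1/(1155 + (14 - 1*356)) - 1*(-4558268) = 1/(1155 + (14 - 356)) + 4558268 = 1/(1155 - 342) + 4558268 = 1/813 + 4558268 = 3705871885/813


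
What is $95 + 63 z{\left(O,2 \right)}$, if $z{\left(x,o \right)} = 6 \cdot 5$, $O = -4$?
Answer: $1985$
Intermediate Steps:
$z{\left(x,o \right)} = 30$
$95 + 63 z{\left(O,2 \right)} = 95 + 63 \cdot 30 = 95 + 1890 = 1985$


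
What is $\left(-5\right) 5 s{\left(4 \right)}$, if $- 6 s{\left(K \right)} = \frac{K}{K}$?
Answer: $\frac{25}{6} \approx 4.1667$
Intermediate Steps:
$s{\left(K \right)} = - \frac{1}{6}$ ($s{\left(K \right)} = - \frac{K \frac{1}{K}}{6} = \left(- \frac{1}{6}\right) 1 = - \frac{1}{6}$)
$\left(-5\right) 5 s{\left(4 \right)} = \left(-5\right) 5 \left(- \frac{1}{6}\right) = \left(-25\right) \left(- \frac{1}{6}\right) = \frac{25}{6}$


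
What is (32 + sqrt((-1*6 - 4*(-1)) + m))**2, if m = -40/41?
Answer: (1312 + I*sqrt(5002))**2/1681 ≈ 1021.0 + 110.4*I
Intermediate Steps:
m = -40/41 (m = -40*1/41 = -40/41 ≈ -0.97561)
(32 + sqrt((-1*6 - 4*(-1)) + m))**2 = (32 + sqrt((-1*6 - 4*(-1)) - 40/41))**2 = (32 + sqrt((-6 + 4) - 40/41))**2 = (32 + sqrt(-2 - 40/41))**2 = (32 + sqrt(-122/41))**2 = (32 + I*sqrt(5002)/41)**2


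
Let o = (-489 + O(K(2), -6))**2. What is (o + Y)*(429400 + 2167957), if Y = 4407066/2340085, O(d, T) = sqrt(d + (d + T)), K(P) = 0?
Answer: 1453361062009044237/2340085 - 2540215146*I*sqrt(6) ≈ 6.2107e+11 - 6.2222e+9*I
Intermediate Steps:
O(d, T) = sqrt(T + 2*d) (O(d, T) = sqrt(d + (T + d)) = sqrt(T + 2*d))
o = (-489 + I*sqrt(6))**2 (o = (-489 + sqrt(-6 + 2*0))**2 = (-489 + sqrt(-6 + 0))**2 = (-489 + sqrt(-6))**2 = (-489 + I*sqrt(6))**2 ≈ 2.3912e+5 - 2396.0*I)
Y = 4407066/2340085 (Y = 4407066*(1/2340085) = 4407066/2340085 ≈ 1.8833)
(o + Y)*(429400 + 2167957) = ((489 - I*sqrt(6))**2 + 4407066/2340085)*(429400 + 2167957) = (4407066/2340085 + (489 - I*sqrt(6))**2)*2597357 = 11446723724562/2340085 + 2597357*(489 - I*sqrt(6))**2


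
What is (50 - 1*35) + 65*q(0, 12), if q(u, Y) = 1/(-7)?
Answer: 40/7 ≈ 5.7143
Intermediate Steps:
q(u, Y) = -1/7
(50 - 1*35) + 65*q(0, 12) = (50 - 1*35) + 65*(-1/7) = (50 - 35) - 65/7 = 15 - 65/7 = 40/7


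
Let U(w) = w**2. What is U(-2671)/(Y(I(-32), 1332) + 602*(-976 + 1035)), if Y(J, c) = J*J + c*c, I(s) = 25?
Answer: 7134241/1810367 ≈ 3.9408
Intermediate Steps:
Y(J, c) = J**2 + c**2
U(-2671)/(Y(I(-32), 1332) + 602*(-976 + 1035)) = (-2671)**2/((25**2 + 1332**2) + 602*(-976 + 1035)) = 7134241/((625 + 1774224) + 602*59) = 7134241/(1774849 + 35518) = 7134241/1810367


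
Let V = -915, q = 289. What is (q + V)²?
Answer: 391876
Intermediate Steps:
(q + V)² = (289 - 915)² = (-626)² = 391876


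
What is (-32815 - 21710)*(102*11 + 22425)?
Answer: -1283900175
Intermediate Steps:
(-32815 - 21710)*(102*11 + 22425) = -54525*(1122 + 22425) = -54525*23547 = -1283900175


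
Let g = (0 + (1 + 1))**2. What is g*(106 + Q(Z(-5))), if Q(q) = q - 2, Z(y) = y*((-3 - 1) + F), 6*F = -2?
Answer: 1508/3 ≈ 502.67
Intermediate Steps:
F = -1/3 (F = (1/6)*(-2) = -1/3 ≈ -0.33333)
Z(y) = -13*y/3 (Z(y) = y*((-3 - 1) - 1/3) = y*(-4 - 1/3) = y*(-13/3) = -13*y/3)
Q(q) = -2 + q
g = 4 (g = (0 + 2)**2 = 2**2 = 4)
g*(106 + Q(Z(-5))) = 4*(106 + (-2 - 13/3*(-5))) = 4*(106 + (-2 + 65/3)) = 4*(106 + 59/3) = 4*(377/3) = 1508/3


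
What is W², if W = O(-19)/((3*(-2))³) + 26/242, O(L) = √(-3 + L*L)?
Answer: 6563171/341545248 - 13*√358/13068 ≈ 0.00039368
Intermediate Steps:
O(L) = √(-3 + L²)
W = 13/121 - √358/216 (W = √(-3 + (-19)²)/((3*(-2))³) + 26/242 = √(-3 + 361)/((-6)³) + 26*(1/242) = √358/(-216) + 13/121 = √358*(-1/216) + 13/121 = -√358/216 + 13/121 = 13/121 - √358/216 ≈ 0.019841)
W² = (13/121 - √358/216)²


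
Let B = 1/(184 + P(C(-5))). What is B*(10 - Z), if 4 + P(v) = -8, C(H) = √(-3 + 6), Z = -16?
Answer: 13/86 ≈ 0.15116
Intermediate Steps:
C(H) = √3
P(v) = -12 (P(v) = -4 - 8 = -12)
B = 1/172 (B = 1/(184 - 12) = 1/172 ≈ 0.0058140)
B*(10 - Z) = (10 - 1*(-16))/172 = (10 + 16)/172 = (1/172)*26 = 13/86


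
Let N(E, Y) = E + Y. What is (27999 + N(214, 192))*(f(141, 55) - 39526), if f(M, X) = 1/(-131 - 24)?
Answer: -34804822611/31 ≈ -1.1227e+9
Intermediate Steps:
f(M, X) = -1/155 (f(M, X) = 1/(-155) = -1/155)
(27999 + N(214, 192))*(f(141, 55) - 39526) = (27999 + (214 + 192))*(-1/155 - 39526) = (27999 + 406)*(-6126531/155) = 28405*(-6126531/155) = -34804822611/31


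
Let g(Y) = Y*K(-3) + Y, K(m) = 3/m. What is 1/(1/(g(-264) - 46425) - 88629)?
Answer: -46425/4114601326 ≈ -1.1283e-5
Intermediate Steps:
g(Y) = 0 (g(Y) = Y*(3/(-3)) + Y = Y*(3*(-⅓)) + Y = Y*(-1) + Y = -Y + Y = 0)
1/(1/(g(-264) - 46425) - 88629) = 1/(1/(0 - 46425) - 88629) = 1/(1/(-46425) - 88629) = 1/(-1/46425 - 88629) = 1/(-4114601326/46425) = -46425/4114601326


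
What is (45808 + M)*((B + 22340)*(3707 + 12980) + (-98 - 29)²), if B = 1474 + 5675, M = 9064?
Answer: 27002460278784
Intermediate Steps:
B = 7149
(45808 + M)*((B + 22340)*(3707 + 12980) + (-98 - 29)²) = (45808 + 9064)*((7149 + 22340)*(3707 + 12980) + (-98 - 29)²) = 54872*(29489*16687 + (-127)²) = 54872*(492082943 + 16129) = 54872*492099072 = 27002460278784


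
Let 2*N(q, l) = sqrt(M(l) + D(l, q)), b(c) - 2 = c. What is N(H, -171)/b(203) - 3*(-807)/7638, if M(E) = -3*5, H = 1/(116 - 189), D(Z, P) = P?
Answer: 807/2546 + I*sqrt(20002)/14965 ≈ 0.31697 + 0.0094506*I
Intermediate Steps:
b(c) = 2 + c
H = -1/73 (H = 1/(-73) = -1/73 ≈ -0.013699)
M(E) = -15
N(q, l) = sqrt(-15 + q)/2
N(H, -171)/b(203) - 3*(-807)/7638 = (sqrt(-15 - 1/73)/2)/(2 + 203) - 3*(-807)/7638 = (sqrt(-1096/73)/2)/205 + 2421*(1/7638) = ((2*I*sqrt(20002)/73)/2)*(1/205) + 807/2546 = (I*sqrt(20002)/73)*(1/205) + 807/2546 = I*sqrt(20002)/14965 + 807/2546 = 807/2546 + I*sqrt(20002)/14965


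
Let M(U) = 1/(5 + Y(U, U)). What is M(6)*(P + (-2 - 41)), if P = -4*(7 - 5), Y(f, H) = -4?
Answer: -51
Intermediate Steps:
M(U) = 1 (M(U) = 1/(5 - 4) = 1/1 = 1)
P = -8 (P = -4*2 = -8)
M(6)*(P + (-2 - 41)) = 1*(-8 + (-2 - 41)) = 1*(-8 - 43) = 1*(-51) = -51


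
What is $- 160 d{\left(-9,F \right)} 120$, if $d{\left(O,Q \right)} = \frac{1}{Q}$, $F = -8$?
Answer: $2400$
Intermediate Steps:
$- 160 d{\left(-9,F \right)} 120 = - \frac{160}{-8} \cdot 120 = \left(-160\right) \left(- \frac{1}{8}\right) 120 = 20 \cdot 120 = 2400$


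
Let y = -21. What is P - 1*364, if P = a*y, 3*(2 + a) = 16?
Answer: -434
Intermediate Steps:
a = 10/3 (a = -2 + (1/3)*16 = -2 + 16/3 = 10/3 ≈ 3.3333)
P = -70 (P = (10/3)*(-21) = -70)
P - 1*364 = -70 - 1*364 = -70 - 364 = -434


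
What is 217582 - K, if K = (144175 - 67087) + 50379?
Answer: 90115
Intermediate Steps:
K = 127467 (K = 77088 + 50379 = 127467)
217582 - K = 217582 - 1*127467 = 217582 - 127467 = 90115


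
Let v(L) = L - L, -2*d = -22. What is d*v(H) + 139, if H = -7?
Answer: 139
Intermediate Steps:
d = 11 (d = -1/2*(-22) = 11)
v(L) = 0
d*v(H) + 139 = 11*0 + 139 = 0 + 139 = 139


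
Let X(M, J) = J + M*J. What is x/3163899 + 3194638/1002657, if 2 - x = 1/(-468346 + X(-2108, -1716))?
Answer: 10603678363413383453/3328029725898035346 ≈ 3.1862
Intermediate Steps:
X(M, J) = J + J*M
x = 6294531/3147266 (x = 2 - 1/(-468346 - 1716*(1 - 2108)) = 2 - 1/(-468346 - 1716*(-2107)) = 2 - 1/(-468346 + 3615612) = 2 - 1/3147266 = 6294531/3147266 ≈ 2.0000)
x/3163899 + 3194638/1002657 = (6294531/3147266)/3163899 + 3194638/1002657 = (6294531/3147266)*(1/3163899) + 3194638*(1/1002657) = 2098177/3319210583378 + 3194638/1002657 = 10603678363413383453/3328029725898035346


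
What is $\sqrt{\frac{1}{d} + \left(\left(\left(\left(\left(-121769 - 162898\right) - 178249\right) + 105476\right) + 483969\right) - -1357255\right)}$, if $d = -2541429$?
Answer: $\frac{\sqrt{1064839460801344635}}{847143} \approx 1218.1$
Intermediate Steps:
$\sqrt{\frac{1}{d} + \left(\left(\left(\left(\left(-121769 - 162898\right) - 178249\right) + 105476\right) + 483969\right) - -1357255\right)} = \sqrt{\frac{1}{-2541429} + \left(\left(\left(\left(\left(-121769 - 162898\right) - 178249\right) + 105476\right) + 483969\right) - -1357255\right)} = \sqrt{- \frac{1}{2541429} + \left(\left(\left(\left(-284667 - 178249\right) + 105476\right) + 483969\right) + 1357255\right)} = \sqrt{- \frac{1}{2541429} + \left(\left(\left(-462916 + 105476\right) + 483969\right) + 1357255\right)} = \sqrt{- \frac{1}{2541429} + \left(\left(-357440 + 483969\right) + 1357255\right)} = \sqrt{- \frac{1}{2541429} + \left(126529 + 1357255\right)} = \sqrt{- \frac{1}{2541429} + 1483784} = \sqrt{\frac{3770931687335}{2541429}} = \frac{\sqrt{1064839460801344635}}{847143}$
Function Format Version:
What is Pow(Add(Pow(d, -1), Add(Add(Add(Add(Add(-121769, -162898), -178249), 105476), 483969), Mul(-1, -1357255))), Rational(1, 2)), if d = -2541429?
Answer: Mul(Rational(1, 847143), Pow(1064839460801344635, Rational(1, 2))) ≈ 1218.1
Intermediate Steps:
Pow(Add(Pow(d, -1), Add(Add(Add(Add(Add(-121769, -162898), -178249), 105476), 483969), Mul(-1, -1357255))), Rational(1, 2)) = Pow(Add(Pow(-2541429, -1), Add(Add(Add(Add(Add(-121769, -162898), -178249), 105476), 483969), Mul(-1, -1357255))), Rational(1, 2)) = Pow(Add(Rational(-1, 2541429), Add(Add(Add(Add(-284667, -178249), 105476), 483969), 1357255)), Rational(1, 2)) = Pow(Add(Rational(-1, 2541429), Add(Add(Add(-462916, 105476), 483969), 1357255)), Rational(1, 2)) = Pow(Add(Rational(-1, 2541429), Add(Add(-357440, 483969), 1357255)), Rational(1, 2)) = Pow(Add(Rational(-1, 2541429), Add(126529, 1357255)), Rational(1, 2)) = Pow(Add(Rational(-1, 2541429), 1483784), Rational(1, 2)) = Pow(Rational(3770931687335, 2541429), Rational(1, 2)) = Mul(Rational(1, 847143), Pow(1064839460801344635, Rational(1, 2)))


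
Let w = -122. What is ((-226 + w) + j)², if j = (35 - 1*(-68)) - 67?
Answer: 97344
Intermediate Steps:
j = 36 (j = (35 + 68) - 67 = 103 - 67 = 36)
((-226 + w) + j)² = ((-226 - 122) + 36)² = (-348 + 36)² = (-312)² = 97344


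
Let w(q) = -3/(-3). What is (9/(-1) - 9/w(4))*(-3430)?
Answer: 61740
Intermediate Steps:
w(q) = 1 (w(q) = -3*(-1/3) = 1)
(9/(-1) - 9/w(4))*(-3430) = (9/(-1) - 9/1)*(-3430) = (9*(-1) - 9*1)*(-3430) = (-9 - 9)*(-3430) = -18*(-3430) = 61740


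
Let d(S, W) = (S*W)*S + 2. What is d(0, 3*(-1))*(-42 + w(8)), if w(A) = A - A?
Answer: -84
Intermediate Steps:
w(A) = 0
d(S, W) = 2 + W*S² (d(S, W) = W*S² + 2 = 2 + W*S²)
d(0, 3*(-1))*(-42 + w(8)) = (2 + (3*(-1))*0²)*(-42 + 0) = (2 - 3*0)*(-42) = (2 + 0)*(-42) = 2*(-42) = -84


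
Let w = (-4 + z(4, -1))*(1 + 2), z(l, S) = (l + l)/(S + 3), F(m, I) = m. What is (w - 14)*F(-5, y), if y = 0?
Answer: 70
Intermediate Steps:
z(l, S) = 2*l/(3 + S) (z(l, S) = (2*l)/(3 + S) = 2*l/(3 + S))
w = 0 (w = (-4 + 2*4/(3 - 1))*(1 + 2) = (-4 + 2*4/2)*3 = (-4 + 2*4*(½))*3 = (-4 + 4)*3 = 0*3 = 0)
(w - 14)*F(-5, y) = (0 - 14)*(-5) = -14*(-5) = 70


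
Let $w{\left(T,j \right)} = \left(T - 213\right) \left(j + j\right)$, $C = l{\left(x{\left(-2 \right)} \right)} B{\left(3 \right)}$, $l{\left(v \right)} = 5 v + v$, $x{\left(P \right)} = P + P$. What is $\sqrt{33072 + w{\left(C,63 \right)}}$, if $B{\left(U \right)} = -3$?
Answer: $\sqrt{15306} \approx 123.72$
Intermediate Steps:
$x{\left(P \right)} = 2 P$
$l{\left(v \right)} = 6 v$
$C = 72$ ($C = 6 \cdot 2 \left(-2\right) \left(-3\right) = 6 \left(-4\right) \left(-3\right) = \left(-24\right) \left(-3\right) = 72$)
$w{\left(T,j \right)} = 2 j \left(-213 + T\right)$ ($w{\left(T,j \right)} = \left(-213 + T\right) 2 j = 2 j \left(-213 + T\right)$)
$\sqrt{33072 + w{\left(C,63 \right)}} = \sqrt{33072 + 2 \cdot 63 \left(-213 + 72\right)} = \sqrt{33072 + 2 \cdot 63 \left(-141\right)} = \sqrt{33072 - 17766} = \sqrt{15306}$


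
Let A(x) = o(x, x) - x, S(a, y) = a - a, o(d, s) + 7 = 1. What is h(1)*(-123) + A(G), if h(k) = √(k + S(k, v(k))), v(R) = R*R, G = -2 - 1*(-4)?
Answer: -131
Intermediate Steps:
G = 2 (G = -2 + 4 = 2)
v(R) = R²
o(d, s) = -6 (o(d, s) = -7 + 1 = -6)
S(a, y) = 0
A(x) = -6 - x
h(k) = √k (h(k) = √(k + 0) = √k)
h(1)*(-123) + A(G) = √1*(-123) + (-6 - 1*2) = 1*(-123) + (-6 - 2) = -123 - 8 = -131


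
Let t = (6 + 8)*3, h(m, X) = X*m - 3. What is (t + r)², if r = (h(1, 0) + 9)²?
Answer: 6084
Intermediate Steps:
h(m, X) = -3 + X*m
t = 42 (t = 14*3 = 42)
r = 36 (r = ((-3 + 0*1) + 9)² = ((-3 + 0) + 9)² = (-3 + 9)² = 6² = 36)
(t + r)² = (42 + 36)² = 78² = 6084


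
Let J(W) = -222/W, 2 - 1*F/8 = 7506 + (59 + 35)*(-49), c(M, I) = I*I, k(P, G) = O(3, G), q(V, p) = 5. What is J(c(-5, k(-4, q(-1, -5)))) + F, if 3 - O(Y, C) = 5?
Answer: -46479/2 ≈ -23240.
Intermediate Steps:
O(Y, C) = -2 (O(Y, C) = 3 - 1*5 = 3 - 5 = -2)
k(P, G) = -2
c(M, I) = I²
F = -23184 (F = 16 - 8*(7506 + (59 + 35)*(-49)) = 16 - 8*(7506 + 94*(-49)) = 16 - 8*(7506 - 4606) = 16 - 8*2900 = 16 - 23200 = -23184)
J(c(-5, k(-4, q(-1, -5)))) + F = -222/((-2)²) - 23184 = -222/4 - 23184 = -222*¼ - 23184 = -111/2 - 23184 = -46479/2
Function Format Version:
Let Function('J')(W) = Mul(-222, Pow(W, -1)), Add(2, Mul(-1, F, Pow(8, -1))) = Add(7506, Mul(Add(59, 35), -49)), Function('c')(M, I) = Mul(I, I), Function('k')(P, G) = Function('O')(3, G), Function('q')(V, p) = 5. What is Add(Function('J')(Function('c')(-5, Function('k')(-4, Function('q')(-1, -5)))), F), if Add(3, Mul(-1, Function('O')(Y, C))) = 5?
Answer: Rational(-46479, 2) ≈ -23240.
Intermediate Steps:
Function('O')(Y, C) = -2 (Function('O')(Y, C) = Add(3, Mul(-1, 5)) = Add(3, -5) = -2)
Function('k')(P, G) = -2
Function('c')(M, I) = Pow(I, 2)
F = -23184 (F = Add(16, Mul(-8, Add(7506, Mul(Add(59, 35), -49)))) = Add(16, Mul(-8, Add(7506, Mul(94, -49)))) = Add(16, Mul(-8, Add(7506, -4606))) = Add(16, Mul(-8, 2900)) = Add(16, -23200) = -23184)
Add(Function('J')(Function('c')(-5, Function('k')(-4, Function('q')(-1, -5)))), F) = Add(Mul(-222, Pow(Pow(-2, 2), -1)), -23184) = Add(Mul(-222, Pow(4, -1)), -23184) = Add(Mul(-222, Rational(1, 4)), -23184) = Add(Rational(-111, 2), -23184) = Rational(-46479, 2)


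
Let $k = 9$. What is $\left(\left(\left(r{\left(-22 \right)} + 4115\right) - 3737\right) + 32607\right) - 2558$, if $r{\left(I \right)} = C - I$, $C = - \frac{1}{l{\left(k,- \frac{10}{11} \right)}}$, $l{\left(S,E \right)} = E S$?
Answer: $\frac{2740421}{90} \approx 30449.0$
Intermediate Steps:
$C = \frac{11}{90}$ ($C = - \frac{1}{- \frac{10}{11} \cdot 9} = - \frac{1}{\left(-10\right) \frac{1}{11} \cdot 9} = - \frac{1}{\left(- \frac{10}{11}\right) 9} = - \frac{1}{- \frac{90}{11}} = \left(-1\right) \left(- \frac{11}{90}\right) = \frac{11}{90} \approx 0.12222$)
$r{\left(I \right)} = \frac{11}{90} - I$
$\left(\left(\left(r{\left(-22 \right)} + 4115\right) - 3737\right) + 32607\right) - 2558 = \left(\left(\left(\left(\frac{11}{90} - -22\right) + 4115\right) - 3737\right) + 32607\right) - 2558 = \left(\left(\left(\left(\frac{11}{90} + 22\right) + 4115\right) - 3737\right) + 32607\right) - 2558 = \left(\left(\left(\frac{1991}{90} + 4115\right) - 3737\right) + 32607\right) - 2558 = \left(\left(\frac{372341}{90} - 3737\right) + 32607\right) - 2558 = \left(\frac{36011}{90} + 32607\right) - 2558 = \frac{2970641}{90} - 2558 = \frac{2740421}{90}$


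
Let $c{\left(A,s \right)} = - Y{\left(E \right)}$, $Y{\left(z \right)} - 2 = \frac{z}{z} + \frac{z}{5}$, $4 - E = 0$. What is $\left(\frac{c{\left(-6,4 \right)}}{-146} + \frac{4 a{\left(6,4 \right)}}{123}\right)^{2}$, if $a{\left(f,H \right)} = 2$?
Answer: $\frac{66863329}{8062244100} \approx 0.0082934$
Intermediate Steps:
$E = 4$ ($E = 4 - 0 = 4 + 0 = 4$)
$Y{\left(z \right)} = 3 + \frac{z}{5}$ ($Y{\left(z \right)} = 2 + \left(\frac{z}{z} + \frac{z}{5}\right) = 2 + \left(1 + z \frac{1}{5}\right) = 2 + \left(1 + \frac{z}{5}\right) = 3 + \frac{z}{5}$)
$c{\left(A,s \right)} = - \frac{19}{5}$ ($c{\left(A,s \right)} = - (3 + \frac{1}{5} \cdot 4) = - (3 + \frac{4}{5}) = \left(-1\right) \frac{19}{5} = - \frac{19}{5}$)
$\left(\frac{c{\left(-6,4 \right)}}{-146} + \frac{4 a{\left(6,4 \right)}}{123}\right)^{2} = \left(- \frac{19}{5 \left(-146\right)} + \frac{4 \cdot 2}{123}\right)^{2} = \left(\left(- \frac{19}{5}\right) \left(- \frac{1}{146}\right) + 8 \cdot \frac{1}{123}\right)^{2} = \left(\frac{19}{730} + \frac{8}{123}\right)^{2} = \left(\frac{8177}{89790}\right)^{2} = \frac{66863329}{8062244100}$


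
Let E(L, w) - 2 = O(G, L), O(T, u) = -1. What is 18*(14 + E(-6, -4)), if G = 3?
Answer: 270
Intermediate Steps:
E(L, w) = 1 (E(L, w) = 2 - 1 = 1)
18*(14 + E(-6, -4)) = 18*(14 + 1) = 18*15 = 270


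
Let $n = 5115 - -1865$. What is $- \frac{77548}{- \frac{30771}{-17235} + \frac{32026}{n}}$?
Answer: $- \frac{103656085160}{8519441} \approx -12167.0$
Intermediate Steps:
$n = 6980$ ($n = 5115 + 1865 = 6980$)
$- \frac{77548}{- \frac{30771}{-17235} + \frac{32026}{n}} = - \frac{77548}{- \frac{30771}{-17235} + \frac{32026}{6980}} = - \frac{77548}{\left(-30771\right) \left(- \frac{1}{17235}\right) + 32026 \cdot \frac{1}{6980}} = - \frac{77548}{\frac{3419}{1915} + \frac{16013}{3490}} = - \frac{77548}{\frac{8519441}{1336670}} = \left(-77548\right) \frac{1336670}{8519441} = - \frac{103656085160}{8519441}$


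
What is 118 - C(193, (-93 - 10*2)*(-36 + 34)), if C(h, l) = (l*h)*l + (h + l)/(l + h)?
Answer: -9857551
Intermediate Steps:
C(h, l) = 1 + h*l² (C(h, l) = (h*l)*l + (h + l)/(h + l) = h*l² + 1 = 1 + h*l²)
118 - C(193, (-93 - 10*2)*(-36 + 34)) = 118 - (1 + 193*((-93 - 10*2)*(-36 + 34))²) = 118 - (1 + 193*((-93 - 20)*(-2))²) = 118 - (1 + 193*(-113*(-2))²) = 118 - (1 + 193*226²) = 118 - (1 + 193*51076) = 118 - (1 + 9857668) = 118 - 1*9857669 = 118 - 9857669 = -9857551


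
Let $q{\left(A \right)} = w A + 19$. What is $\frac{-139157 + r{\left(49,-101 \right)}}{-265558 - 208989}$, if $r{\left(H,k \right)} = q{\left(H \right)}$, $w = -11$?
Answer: $\frac{139677}{474547} \approx 0.29434$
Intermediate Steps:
$q{\left(A \right)} = 19 - 11 A$ ($q{\left(A \right)} = - 11 A + 19 = 19 - 11 A$)
$r{\left(H,k \right)} = 19 - 11 H$
$\frac{-139157 + r{\left(49,-101 \right)}}{-265558 - 208989} = \frac{-139157 + \left(19 - 539\right)}{-265558 - 208989} = \frac{-139157 + \left(19 - 539\right)}{-265558 + \left(-227664 + 18675\right)} = \frac{-139157 - 520}{-265558 - 208989} = - \frac{139677}{-474547} = \left(-139677\right) \left(- \frac{1}{474547}\right) = \frac{139677}{474547}$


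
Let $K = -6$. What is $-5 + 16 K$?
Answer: $-101$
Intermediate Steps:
$-5 + 16 K = -5 + 16 \left(-6\right) = -5 - 96 = -101$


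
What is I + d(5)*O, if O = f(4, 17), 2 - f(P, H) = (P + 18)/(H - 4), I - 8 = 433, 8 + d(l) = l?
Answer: 5721/13 ≈ 440.08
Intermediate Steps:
d(l) = -8 + l
I = 441 (I = 8 + 433 = 441)
f(P, H) = 2 - (18 + P)/(-4 + H) (f(P, H) = 2 - (P + 18)/(H - 4) = 2 - (18 + P)/(-4 + H))
O = 4/13 (O = (-26 - 1*4 + 2*17)/(-4 + 17) = (-26 - 4 + 34)/13 = (1/13)*4 = 4/13 ≈ 0.30769)
I + d(5)*O = 441 + (-8 + 5)*(4/13) = 441 - 3*4/13 = 441 - 12/13 = 5721/13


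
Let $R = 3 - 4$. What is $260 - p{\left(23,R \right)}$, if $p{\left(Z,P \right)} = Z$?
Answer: $237$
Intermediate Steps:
$R = -1$
$260 - p{\left(23,R \right)} = 260 - 23 = 237$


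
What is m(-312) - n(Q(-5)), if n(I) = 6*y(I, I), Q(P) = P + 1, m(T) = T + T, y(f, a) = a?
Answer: -600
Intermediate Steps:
m(T) = 2*T
Q(P) = 1 + P
n(I) = 6*I
m(-312) - n(Q(-5)) = 2*(-312) - 6*(1 - 5) = -624 - 6*(-4) = -624 - 1*(-24) = -624 + 24 = -600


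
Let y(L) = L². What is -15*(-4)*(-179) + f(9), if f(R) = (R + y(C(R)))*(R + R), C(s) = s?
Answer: -9120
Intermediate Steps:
f(R) = 2*R*(R + R²) (f(R) = (R + R²)*(R + R) = (R + R²)*(2*R) = 2*R*(R + R²))
-15*(-4)*(-179) + f(9) = -15*(-4)*(-179) + 2*9²*(1 + 9) = 60*(-179) + 2*81*10 = -10740 + 1620 = -9120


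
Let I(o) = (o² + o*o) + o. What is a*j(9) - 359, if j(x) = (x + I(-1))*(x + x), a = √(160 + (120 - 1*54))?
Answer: -359 + 180*√226 ≈ 2347.0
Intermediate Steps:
I(o) = o + 2*o² (I(o) = (o² + o²) + o = 2*o² + o = o + 2*o²)
a = √226 (a = √(160 + (120 - 54)) = √(160 + 66) = √226 ≈ 15.033)
j(x) = 2*x*(1 + x) (j(x) = (x - (1 + 2*(-1)))*(x + x) = (x - (1 - 2))*(2*x) = (x - 1*(-1))*(2*x) = (x + 1)*(2*x) = (1 + x)*(2*x) = 2*x*(1 + x))
a*j(9) - 359 = √226*(2*9*(1 + 9)) - 359 = √226*(2*9*10) - 359 = √226*180 - 359 = 180*√226 - 359 = -359 + 180*√226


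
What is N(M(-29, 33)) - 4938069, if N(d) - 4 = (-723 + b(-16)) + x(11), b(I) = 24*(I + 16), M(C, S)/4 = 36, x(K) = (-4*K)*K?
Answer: -4939272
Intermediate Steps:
x(K) = -4*K²
M(C, S) = 144 (M(C, S) = 4*36 = 144)
b(I) = 384 + 24*I (b(I) = 24*(16 + I) = 384 + 24*I)
N(d) = -1203 (N(d) = 4 + ((-723 + (384 + 24*(-16))) - 4*11²) = 4 + ((-723 + (384 - 384)) - 4*121) = 4 + ((-723 + 0) - 484) = 4 + (-723 - 484) = 4 - 1207 = -1203)
N(M(-29, 33)) - 4938069 = -1203 - 4938069 = -4939272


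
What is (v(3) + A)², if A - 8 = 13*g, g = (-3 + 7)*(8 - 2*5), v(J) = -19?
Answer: 13225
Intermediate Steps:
g = -8 (g = 4*(8 - 10) = 4*(-2) = -8)
A = -96 (A = 8 + 13*(-8) = 8 - 104 = -96)
(v(3) + A)² = (-19 - 96)² = (-115)² = 13225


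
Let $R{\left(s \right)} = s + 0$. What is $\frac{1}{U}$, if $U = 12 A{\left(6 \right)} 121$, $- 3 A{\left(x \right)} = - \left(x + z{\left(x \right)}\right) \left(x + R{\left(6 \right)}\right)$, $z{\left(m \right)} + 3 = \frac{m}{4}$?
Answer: $\frac{1}{26136} \approx 3.8261 \cdot 10^{-5}$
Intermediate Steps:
$R{\left(s \right)} = s$
$z{\left(m \right)} = -3 + \frac{m}{4}$
$A{\left(x \right)} = \frac{\left(-3 + \frac{5 x}{4}\right) \left(6 + x\right)}{3}$ ($A{\left(x \right)} = - \frac{\left(-1\right) \left(x + \left(-3 + \frac{x}{4}\right)\right) \left(x + 6\right)}{3} = - \frac{\left(-1\right) \left(-3 + \frac{5 x}{4}\right) \left(6 + x\right)}{3} = \frac{\left(-3 + \frac{5 x}{4}\right) \left(6 + x\right)}{3}$)
$U = 26136$ ($U = 12 \left(-6 + \frac{3}{2} \cdot 6 + \frac{5 \cdot 6^{2}}{12}\right) 121 = 12 \left(-6 + 9 + \frac{5}{12} \cdot 36\right) 121 = 12 \left(-6 + 9 + 15\right) 121 = 12 \cdot 18 \cdot 121 = 216 \cdot 121 = 26136$)
$\frac{1}{U} = \frac{1}{26136}$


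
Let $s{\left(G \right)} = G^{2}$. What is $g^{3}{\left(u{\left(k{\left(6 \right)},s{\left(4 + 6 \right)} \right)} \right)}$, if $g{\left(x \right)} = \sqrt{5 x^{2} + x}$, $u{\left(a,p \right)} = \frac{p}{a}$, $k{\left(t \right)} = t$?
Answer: $\frac{63250 \sqrt{506}}{27} \approx 52695.0$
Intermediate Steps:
$g{\left(x \right)} = \sqrt{x + 5 x^{2}}$
$g^{3}{\left(u{\left(k{\left(6 \right)},s{\left(4 + 6 \right)} \right)} \right)} = \left(\sqrt{\frac{\left(4 + 6\right)^{2}}{6} \left(1 + 5 \frac{\left(4 + 6\right)^{2}}{6}\right)}\right)^{3} = \left(\sqrt{10^{2} \cdot \frac{1}{6} \left(1 + 5 \cdot 10^{2} \cdot \frac{1}{6}\right)}\right)^{3} = \left(\sqrt{100 \cdot \frac{1}{6} \left(1 + 5 \cdot 100 \cdot \frac{1}{6}\right)}\right)^{3} = \left(\sqrt{\frac{50 \left(1 + 5 \cdot \frac{50}{3}\right)}{3}}\right)^{3} = \left(\sqrt{\frac{50 \left(1 + \frac{250}{3}\right)}{3}}\right)^{3} = \left(\sqrt{\frac{50}{3} \cdot \frac{253}{3}}\right)^{3} = \left(\sqrt{\frac{12650}{9}}\right)^{3} = \left(\frac{5 \sqrt{506}}{3}\right)^{3} = \frac{63250 \sqrt{506}}{27}$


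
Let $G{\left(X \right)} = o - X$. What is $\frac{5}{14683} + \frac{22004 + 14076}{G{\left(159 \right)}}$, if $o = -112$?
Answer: $- \frac{529761285}{3979093} \approx -133.14$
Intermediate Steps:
$G{\left(X \right)} = -112 - X$
$\frac{5}{14683} + \frac{22004 + 14076}{G{\left(159 \right)}} = \frac{5}{14683} + \frac{22004 + 14076}{-112 - 159} = 5 \cdot \frac{1}{14683} + \frac{36080}{-112 - 159} = \frac{5}{14683} + \frac{36080}{-271} = \frac{5}{14683} + 36080 \left(- \frac{1}{271}\right) = \frac{5}{14683} - \frac{36080}{271} = - \frac{529761285}{3979093}$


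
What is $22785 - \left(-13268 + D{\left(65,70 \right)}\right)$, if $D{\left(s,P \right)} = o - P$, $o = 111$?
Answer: $36012$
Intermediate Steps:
$D{\left(s,P \right)} = 111 - P$
$22785 - \left(-13268 + D{\left(65,70 \right)}\right) = 22785 - \left(-13268 + \left(111 - 70\right)\right) = 22785 - \left(-13268 + 41\right) = 22785 - -13227 = 22785 + 13227 = 36012$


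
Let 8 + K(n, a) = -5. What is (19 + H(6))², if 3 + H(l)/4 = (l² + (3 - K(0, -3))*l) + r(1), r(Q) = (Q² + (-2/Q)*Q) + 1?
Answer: 286225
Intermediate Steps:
K(n, a) = -13 (K(n, a) = -8 - 5 = -13)
r(Q) = -1 + Q² (r(Q) = (Q² - 2) + 1 = (-2 + Q²) + 1 = -1 + Q²)
H(l) = -12 + 4*l² + 64*l (H(l) = -12 + 4*((l² + (3 - 1*(-13))*l) + (-1 + 1²)) = -12 + 4*((l² + (3 + 13)*l) + (-1 + 1)) = -12 + 4*((l² + 16*l) + 0) = -12 + 4*(l² + 16*l) = -12 + (4*l² + 64*l) = -12 + 4*l² + 64*l)
(19 + H(6))² = (19 + (-12 + 4*6² + 64*6))² = (19 + (-12 + 4*36 + 384))² = (19 + (-12 + 144 + 384))² = (19 + 516)² = 535² = 286225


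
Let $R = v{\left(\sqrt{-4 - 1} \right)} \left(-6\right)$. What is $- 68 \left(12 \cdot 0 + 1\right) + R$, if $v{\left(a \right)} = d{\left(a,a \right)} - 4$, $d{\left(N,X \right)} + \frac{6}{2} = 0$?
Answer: $-26$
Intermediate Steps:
$d{\left(N,X \right)} = -3$ ($d{\left(N,X \right)} = -3 + 0 = -3$)
$v{\left(a \right)} = -7$ ($v{\left(a \right)} = -3 - 4 = -7$)
$R = 42$ ($R = \left(-7\right) \left(-6\right) = 42$)
$- 68 \left(12 \cdot 0 + 1\right) + R = - 68 \left(12 \cdot 0 + 1\right) + 42 = - 68 \left(0 + 1\right) + 42 = \left(-68\right) 1 + 42 = -68 + 42 = -26$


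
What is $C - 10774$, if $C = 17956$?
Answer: $7182$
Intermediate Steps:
$C - 10774 = 17956 - 10774 = 7182$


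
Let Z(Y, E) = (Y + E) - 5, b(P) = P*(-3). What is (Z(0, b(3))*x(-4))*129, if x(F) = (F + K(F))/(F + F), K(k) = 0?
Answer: -903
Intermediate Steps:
x(F) = 1/2 (x(F) = (F + 0)/(F + F) = F/((2*F)) = F*(1/(2*F)) = 1/2)
b(P) = -3*P
Z(Y, E) = -5 + E + Y (Z(Y, E) = (E + Y) - 5 = -5 + E + Y)
(Z(0, b(3))*x(-4))*129 = ((-5 - 3*3 + 0)*(1/2))*129 = ((-5 - 9 + 0)*(1/2))*129 = -14*1/2*129 = -7*129 = -903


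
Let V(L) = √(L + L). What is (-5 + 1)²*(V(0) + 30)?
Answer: 480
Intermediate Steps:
V(L) = √2*√L (V(L) = √(2*L) = √2*√L)
(-5 + 1)²*(V(0) + 30) = (-5 + 1)²*(√2*√0 + 30) = (-4)²*(√2*0 + 30) = 16*(0 + 30) = 16*30 = 480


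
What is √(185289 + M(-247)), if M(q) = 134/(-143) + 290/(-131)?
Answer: √65021490176929/18733 ≈ 430.45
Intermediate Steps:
M(q) = -59024/18733 (M(q) = 134*(-1/143) + 290*(-1/131) = -134/143 - 290/131 = -59024/18733)
√(185289 + M(-247)) = √(185289 - 59024/18733) = √(3470959813/18733) = √65021490176929/18733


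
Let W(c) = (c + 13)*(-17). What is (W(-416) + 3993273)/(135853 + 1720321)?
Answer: 2000062/928087 ≈ 2.1550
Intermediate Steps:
W(c) = -221 - 17*c (W(c) = (13 + c)*(-17) = -221 - 17*c)
(W(-416) + 3993273)/(135853 + 1720321) = ((-221 - 17*(-416)) + 3993273)/(135853 + 1720321) = ((-221 + 7072) + 3993273)/1856174 = (6851 + 3993273)*(1/1856174) = 4000124*(1/1856174) = 2000062/928087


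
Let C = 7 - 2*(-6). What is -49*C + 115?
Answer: -816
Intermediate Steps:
C = 19 (C = 7 + 12 = 19)
-49*C + 115 = -49*19 + 115 = -931 + 115 = -816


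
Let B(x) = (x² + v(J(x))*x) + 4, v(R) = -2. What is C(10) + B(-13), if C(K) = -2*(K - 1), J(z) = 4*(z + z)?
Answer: 181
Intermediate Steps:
J(z) = 8*z (J(z) = 4*(2*z) = 8*z)
C(K) = 2 - 2*K (C(K) = -2*(-1 + K) = 2 - 2*K)
B(x) = 4 + x² - 2*x (B(x) = (x² - 2*x) + 4 = 4 + x² - 2*x)
C(10) + B(-13) = (2 - 2*10) + (4 + (-13)² - 2*(-13)) = (2 - 20) + (4 + 169 + 26) = -18 + 199 = 181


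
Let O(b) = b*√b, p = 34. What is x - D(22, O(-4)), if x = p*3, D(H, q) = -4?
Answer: 106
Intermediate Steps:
O(b) = b^(3/2)
x = 102 (x = 34*3 = 102)
x - D(22, O(-4)) = 102 - 1*(-4) = 102 + 4 = 106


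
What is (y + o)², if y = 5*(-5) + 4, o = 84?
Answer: 3969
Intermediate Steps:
y = -21 (y = -25 + 4 = -21)
(y + o)² = (-21 + 84)² = 63² = 3969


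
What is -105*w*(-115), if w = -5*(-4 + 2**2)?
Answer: 0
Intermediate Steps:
w = 0 (w = -5*(-4 + 4) = -5*0 = 0)
-105*w*(-115) = -105*0*(-115) = 0*(-115) = 0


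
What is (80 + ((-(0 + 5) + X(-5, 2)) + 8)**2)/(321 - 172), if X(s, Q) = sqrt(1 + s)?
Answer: 85/149 + 12*I/149 ≈ 0.57047 + 0.080537*I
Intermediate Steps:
(80 + ((-(0 + 5) + X(-5, 2)) + 8)**2)/(321 - 172) = (80 + ((-(0 + 5) + sqrt(1 - 5)) + 8)**2)/(321 - 172) = (80 + ((-1*5 + sqrt(-4)) + 8)**2)/149 = (80 + ((-5 + 2*I) + 8)**2)*(1/149) = (80 + (3 + 2*I)**2)*(1/149) = 80/149 + (3 + 2*I)**2/149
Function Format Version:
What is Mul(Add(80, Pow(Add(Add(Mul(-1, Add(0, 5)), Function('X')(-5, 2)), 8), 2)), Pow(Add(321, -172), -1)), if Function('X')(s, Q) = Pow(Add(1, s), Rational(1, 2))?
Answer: Add(Rational(85, 149), Mul(Rational(12, 149), I)) ≈ Add(0.57047, Mul(0.080537, I))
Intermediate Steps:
Mul(Add(80, Pow(Add(Add(Mul(-1, Add(0, 5)), Function('X')(-5, 2)), 8), 2)), Pow(Add(321, -172), -1)) = Mul(Add(80, Pow(Add(Add(Mul(-1, Add(0, 5)), Pow(Add(1, -5), Rational(1, 2))), 8), 2)), Pow(Add(321, -172), -1)) = Mul(Add(80, Pow(Add(Add(Mul(-1, 5), Pow(-4, Rational(1, 2))), 8), 2)), Pow(149, -1)) = Mul(Add(80, Pow(Add(Add(-5, Mul(2, I)), 8), 2)), Rational(1, 149)) = Mul(Add(80, Pow(Add(3, Mul(2, I)), 2)), Rational(1, 149)) = Add(Rational(80, 149), Mul(Rational(1, 149), Pow(Add(3, Mul(2, I)), 2)))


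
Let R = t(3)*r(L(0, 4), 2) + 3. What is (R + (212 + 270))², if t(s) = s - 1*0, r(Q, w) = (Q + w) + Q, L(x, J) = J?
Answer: 265225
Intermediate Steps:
r(Q, w) = w + 2*Q
t(s) = s (t(s) = s + 0 = s)
R = 33 (R = 3*(2 + 2*4) + 3 = 3*(2 + 8) + 3 = 3*10 + 3 = 30 + 3 = 33)
(R + (212 + 270))² = (33 + (212 + 270))² = (33 + 482)² = 515² = 265225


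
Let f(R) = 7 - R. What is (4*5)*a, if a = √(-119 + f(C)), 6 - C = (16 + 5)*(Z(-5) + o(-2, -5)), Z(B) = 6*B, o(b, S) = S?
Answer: 20*I*√853 ≈ 584.12*I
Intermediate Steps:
C = 741 (C = 6 - (16 + 5)*(6*(-5) - 5) = 6 - 21*(-30 - 5) = 6 - 21*(-35) = 6 - 1*(-735) = 6 + 735 = 741)
a = I*√853 (a = √(-119 + (7 - 1*741)) = √(-119 + (7 - 741)) = √(-119 - 734) = √(-853) = I*√853 ≈ 29.206*I)
(4*5)*a = (4*5)*(I*√853) = 20*(I*√853) = 20*I*√853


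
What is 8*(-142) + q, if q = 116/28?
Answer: -7923/7 ≈ -1131.9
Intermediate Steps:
q = 29/7 (q = 116*(1/28) = 29/7 ≈ 4.1429)
8*(-142) + q = 8*(-142) + 29/7 = -1136 + 29/7 = -7923/7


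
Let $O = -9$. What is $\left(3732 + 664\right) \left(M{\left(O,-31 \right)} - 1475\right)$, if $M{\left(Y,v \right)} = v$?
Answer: $-6620376$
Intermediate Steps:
$\left(3732 + 664\right) \left(M{\left(O,-31 \right)} - 1475\right) = \left(3732 + 664\right) \left(-31 - 1475\right) = 4396 \left(-1506\right) = -6620376$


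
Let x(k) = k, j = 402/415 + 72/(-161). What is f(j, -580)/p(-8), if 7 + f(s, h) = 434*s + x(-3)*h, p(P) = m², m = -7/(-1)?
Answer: 18701689/467705 ≈ 39.986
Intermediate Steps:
m = 7 (m = -7*(-1) = 7)
j = 34842/66815 (j = 402*(1/415) + 72*(-1/161) = 402/415 - 72/161 = 34842/66815 ≈ 0.52147)
p(P) = 49 (p(P) = 7² = 49)
f(s, h) = -7 - 3*h + 434*s (f(s, h) = -7 + (434*s - 3*h) = -7 + (-3*h + 434*s) = -7 - 3*h + 434*s)
f(j, -580)/p(-8) = (-7 - 3*(-580) + 434*(34842/66815))/49 = (-7 + 1740 + 2160204/9545)*(1/49) = (18701689/9545)*(1/49) = 18701689/467705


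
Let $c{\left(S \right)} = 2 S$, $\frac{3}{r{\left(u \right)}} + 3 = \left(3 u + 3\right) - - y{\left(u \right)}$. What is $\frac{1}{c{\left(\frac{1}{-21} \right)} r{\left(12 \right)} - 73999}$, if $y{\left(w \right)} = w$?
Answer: $- \frac{168}{12431833} \approx -1.3514 \cdot 10^{-5}$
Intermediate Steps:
$r{\left(u \right)} = \frac{3}{4 u}$ ($r{\left(u \right)} = \frac{3}{-3 + \left(\left(3 u + 3\right) - - u\right)} = \frac{3}{-3 + \left(\left(3 + 3 u\right) + u\right)} = \frac{3}{-3 + \left(3 + 4 u\right)} = \frac{3}{4 u}$)
$\frac{1}{c{\left(\frac{1}{-21} \right)} r{\left(12 \right)} - 73999} = \frac{1}{\frac{2}{-21} \frac{3}{4 \cdot 12} - 73999} = \frac{1}{2 \left(- \frac{1}{21}\right) \frac{3}{4} \cdot \frac{1}{12} - 73999} = \frac{1}{\left(- \frac{2}{21}\right) \frac{1}{16} - 73999} = \frac{1}{- \frac{1}{168} - 73999} = \frac{1}{- \frac{12431833}{168}} = - \frac{168}{12431833}$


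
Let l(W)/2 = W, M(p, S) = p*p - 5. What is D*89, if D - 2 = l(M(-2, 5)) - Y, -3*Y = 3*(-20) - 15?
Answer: -2225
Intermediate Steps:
M(p, S) = -5 + p² (M(p, S) = p² - 5 = -5 + p²)
l(W) = 2*W
Y = 25 (Y = -(3*(-20) - 15)/3 = -(-60 - 15)/3 = -⅓*(-75) = 25)
D = -25 (D = 2 + (2*(-5 + (-2)²) - 1*25) = 2 + (2*(-5 + 4) - 25) = 2 + (2*(-1) - 25) = 2 + (-2 - 25) = 2 - 27 = -25)
D*89 = -25*89 = -2225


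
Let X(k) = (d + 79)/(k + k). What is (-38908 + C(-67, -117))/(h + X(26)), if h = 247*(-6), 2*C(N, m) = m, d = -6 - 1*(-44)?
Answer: 155866/5919 ≈ 26.333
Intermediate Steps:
d = 38 (d = -6 + 44 = 38)
C(N, m) = m/2
X(k) = 117/(2*k) (X(k) = (38 + 79)/(k + k) = 117/((2*k)) = 117*(1/(2*k)) = 117/(2*k))
h = -1482
(-38908 + C(-67, -117))/(h + X(26)) = (-38908 + (½)*(-117))/(-1482 + (117/2)/26) = (-38908 - 117/2)/(-1482 + (117/2)*(1/26)) = -77933/(2*(-1482 + 9/4)) = -77933/(2*(-5919/4)) = -77933/2*(-4/5919) = 155866/5919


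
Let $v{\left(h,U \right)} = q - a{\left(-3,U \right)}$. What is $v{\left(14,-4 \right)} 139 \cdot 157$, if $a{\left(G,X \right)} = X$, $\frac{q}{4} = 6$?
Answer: $611044$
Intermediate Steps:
$q = 24$ ($q = 4 \cdot 6 = 24$)
$v{\left(h,U \right)} = 24 - U$
$v{\left(14,-4 \right)} 139 \cdot 157 = \left(24 - -4\right) 139 \cdot 157 = \left(24 + 4\right) 139 \cdot 157 = 28 \cdot 139 \cdot 157 = 3892 \cdot 157 = 611044$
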